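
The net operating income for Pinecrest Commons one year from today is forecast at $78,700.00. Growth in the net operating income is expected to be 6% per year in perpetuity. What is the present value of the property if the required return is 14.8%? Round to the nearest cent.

$894318.18

Growing perpetuity: P = D₁ / (r − g) = $78,700.0000 / (0.148 − 0.06) = $894,318.18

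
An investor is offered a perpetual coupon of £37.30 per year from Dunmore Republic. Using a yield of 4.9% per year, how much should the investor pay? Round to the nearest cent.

£761.22

Level perpetuity: PV = C / r = £37.30 / 0.049 = £761.22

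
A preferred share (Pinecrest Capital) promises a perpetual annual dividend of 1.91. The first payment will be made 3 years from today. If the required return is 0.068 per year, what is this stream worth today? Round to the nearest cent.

Value at end of year 2: C / r = 1.91 / 0.068 = 28.0882
Discount to today: PV = 28.0882 / (1 + 0.068)^2 = 28.0882 / 1.140624 = 24.63

24.63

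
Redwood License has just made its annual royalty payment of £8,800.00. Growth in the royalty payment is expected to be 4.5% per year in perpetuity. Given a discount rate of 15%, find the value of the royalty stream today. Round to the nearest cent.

£87580.95

D₁ = D₀ × (1 + g) = £8,800.00 × 1.045 = £9,196.0000
Growing perpetuity: P = D₁ / (r − g) = £9,196.0000 / (0.15 − 0.045) = £87,580.95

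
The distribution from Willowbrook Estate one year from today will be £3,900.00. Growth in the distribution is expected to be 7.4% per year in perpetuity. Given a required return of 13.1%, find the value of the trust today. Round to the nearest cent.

£68421.05

Growing perpetuity: P = D₁ / (r − g) = £3,900.0000 / (0.131 − 0.074) = £68,421.05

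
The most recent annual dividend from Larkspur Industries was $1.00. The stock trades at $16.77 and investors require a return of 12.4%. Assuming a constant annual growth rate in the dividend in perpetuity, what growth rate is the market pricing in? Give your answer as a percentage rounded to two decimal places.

P = D₀(1+g)/(r−g) ⇒ P(r−g) = D₀(1+g) ⇒ g(P+D₀) = P·r − D₀
g = (P·r − D₀)/(P + D₀) = ($16.77×0.124 − $1.00) / ($16.77 + $1.00) = 0.060747

6.07%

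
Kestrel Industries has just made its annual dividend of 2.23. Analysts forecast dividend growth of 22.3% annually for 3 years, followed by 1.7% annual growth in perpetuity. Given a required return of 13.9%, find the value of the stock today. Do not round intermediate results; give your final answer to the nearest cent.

D_1 = 2.72729
D_2 = 3.33548
D_3 = 4.07929
Terminal value at year 3: TV = D_3×(1+g_2)/(r−g_2) = 4.14863/0.122 = 34.00520
P_0 = D_1/(1+r)^1 + D_2/(1+r)^2 + D_3/(1+r)^3 + TV/(1+r)^3
    = 2.39446 + 2.57105 + 2.76066 + 23.01305 = 30.73922

30.74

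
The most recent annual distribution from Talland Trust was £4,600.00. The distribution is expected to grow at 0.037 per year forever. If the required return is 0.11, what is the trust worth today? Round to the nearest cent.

D₁ = D₀ × (1 + g) = £4,600.00 × 1.037 = £4,770.2000
Growing perpetuity: P = D₁ / (r − g) = £4,770.2000 / (0.11 − 0.037) = £65,345.21

£65345.21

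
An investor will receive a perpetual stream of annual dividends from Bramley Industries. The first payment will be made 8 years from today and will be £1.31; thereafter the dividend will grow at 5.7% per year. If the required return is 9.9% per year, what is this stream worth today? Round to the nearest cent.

£16.11

Value at end of year 7: C₁ / (r − g) = £1.31 / (0.099 − 0.057) = £31.1905
Discount to today: PV = £31.1905 / (1 + 0.099)^7 = £31.1905 / 1.936350 = £16.11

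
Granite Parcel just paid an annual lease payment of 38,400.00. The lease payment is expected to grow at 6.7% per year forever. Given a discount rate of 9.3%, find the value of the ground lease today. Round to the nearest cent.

1575876.92

D₁ = D₀ × (1 + g) = 38,400.00 × 1.067 = 40,972.8000
Growing perpetuity: P = D₁ / (r − g) = 40,972.8000 / (0.093 − 0.067) = 1,575,876.92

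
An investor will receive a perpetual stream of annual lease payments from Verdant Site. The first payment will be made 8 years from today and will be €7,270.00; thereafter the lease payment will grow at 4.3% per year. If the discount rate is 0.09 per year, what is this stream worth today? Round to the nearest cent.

€84615.72

Value at end of year 7: C₁ / (r − g) = €7,270.00 / (0.09 − 0.043) = €154,680.8511
Discount to today: PV = €154,680.8511 / (1 + 0.09)^7 = €154,680.8511 / 1.828039 = €84,615.72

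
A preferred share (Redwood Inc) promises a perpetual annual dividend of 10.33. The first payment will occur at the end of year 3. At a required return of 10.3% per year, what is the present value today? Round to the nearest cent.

Value at end of year 2: C / r = 10.33 / 0.103 = 100.2913
Discount to today: PV = 100.2913 / (1 + 0.103)^2 = 100.2913 / 1.216609 = 82.44

82.44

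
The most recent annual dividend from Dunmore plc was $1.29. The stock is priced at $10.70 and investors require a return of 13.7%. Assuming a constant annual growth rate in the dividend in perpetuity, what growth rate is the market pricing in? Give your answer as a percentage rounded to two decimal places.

1.47%

P = D₀(1+g)/(r−g) ⇒ P(r−g) = D₀(1+g) ⇒ g(P+D₀) = P·r − D₀
g = (P·r − D₀)/(P + D₀) = ($10.70×0.137 − $1.29) / ($10.70 + $1.29) = 0.014671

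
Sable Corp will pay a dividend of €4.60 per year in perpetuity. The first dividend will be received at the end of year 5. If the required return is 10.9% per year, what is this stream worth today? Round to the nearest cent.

€27.90

Value at end of year 4: C / r = €4.60 / 0.109 = €42.2018
Discount to today: PV = €42.2018 / (1 + 0.109)^4 = €42.2018 / 1.512607 = €27.90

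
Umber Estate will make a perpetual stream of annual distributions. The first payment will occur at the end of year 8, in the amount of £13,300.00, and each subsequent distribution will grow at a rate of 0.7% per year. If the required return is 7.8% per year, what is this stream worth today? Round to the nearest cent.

£110729.15

Value at end of year 7: C₁ / (r − g) = £13,300.00 / (0.078 − 0.007) = £187,323.9437
Discount to today: PV = £187,323.9437 / (1 + 0.078)^7 = £187,323.9437 / 1.691731 = £110,729.15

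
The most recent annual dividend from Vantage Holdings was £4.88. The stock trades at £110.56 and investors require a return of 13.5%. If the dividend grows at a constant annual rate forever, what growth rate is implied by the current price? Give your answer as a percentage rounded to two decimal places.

8.70%

P = D₀(1+g)/(r−g) ⇒ P(r−g) = D₀(1+g) ⇒ g(P+D₀) = P·r − D₀
g = (P·r − D₀)/(P + D₀) = (£110.56×0.135 − £4.88) / (£110.56 + £4.88) = 0.087020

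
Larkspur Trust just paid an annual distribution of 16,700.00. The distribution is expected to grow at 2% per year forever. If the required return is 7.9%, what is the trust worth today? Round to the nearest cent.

D₁ = D₀ × (1 + g) = 16,700.00 × 1.02 = 17,034.0000
Growing perpetuity: P = D₁ / (r − g) = 17,034.0000 / (0.079 − 0.02) = 288,711.86

288711.86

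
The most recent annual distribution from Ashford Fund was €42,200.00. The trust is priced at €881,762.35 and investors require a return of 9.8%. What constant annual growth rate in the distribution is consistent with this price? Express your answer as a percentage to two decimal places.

P = D₀(1+g)/(r−g) ⇒ P(r−g) = D₀(1+g) ⇒ g(P+D₀) = P·r − D₀
g = (P·r − D₀)/(P + D₀) = (€881,762.35×0.098 − €42,200.00) / (€881,762.35 + €42,200.00) = 0.047851

4.79%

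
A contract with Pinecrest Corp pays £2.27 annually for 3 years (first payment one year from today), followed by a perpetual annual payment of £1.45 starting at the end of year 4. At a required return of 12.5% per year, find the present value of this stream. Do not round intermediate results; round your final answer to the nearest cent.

PV of 3-year annuity: £2.27 × [1 − (1+0.125)^−3] / 0.125 = 5.40565
Perpetuity value at year 3: £1.45 / 0.125 = 11.60000
PV of perpetuity: 11.60000 / (1+0.125)^3 = 8.14705
Total PV = 5.40565 + 8.14705 = 13.55270

£13.55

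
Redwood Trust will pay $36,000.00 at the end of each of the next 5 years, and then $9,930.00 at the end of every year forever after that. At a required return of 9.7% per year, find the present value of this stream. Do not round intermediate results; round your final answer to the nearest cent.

PV of 5-year annuity: $36,000.00 × [1 − (1+0.097)^−5] / 0.097 = 137520.68600
Perpetuity value at year 5: $9,930.00 / 0.097 = 102371.13402
PV of perpetuity: 102371.13402 / (1+0.097)^5 = 64438.34480
Total PV = 137520.68600 + 64438.34480 = 201959.03080

$201959.03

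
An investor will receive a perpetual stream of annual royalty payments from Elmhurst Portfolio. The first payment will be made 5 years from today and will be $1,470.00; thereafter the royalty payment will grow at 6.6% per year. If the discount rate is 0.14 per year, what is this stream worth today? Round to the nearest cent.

Value at end of year 4: C₁ / (r − g) = $1,470.00 / (0.14 − 0.066) = $19,864.8649
Discount to today: PV = $19,864.8649 / (1 + 0.14)^4 = $19,864.8649 / 1.688960 = $11,761.59

$11761.59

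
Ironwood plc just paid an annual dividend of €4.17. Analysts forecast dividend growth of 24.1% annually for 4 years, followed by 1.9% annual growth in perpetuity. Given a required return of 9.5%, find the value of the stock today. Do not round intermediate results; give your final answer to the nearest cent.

D_1 = 5.17497
D_2 = 6.42214
D_3 = 7.96987
D_4 = 9.89061
Terminal value at year 4: TV = D_4×(1+g_2)/(r−g_2) = 10.07853/0.076 = 132.61229
P_0 = D_1/(1+r)^1 + D_2/(1+r)^2 + D_3/(1+r)^3 + D_4/(1+r)^4 + TV/(1+r)^4
    = 4.72600 + 5.35613 + 6.07028 + 6.87966 + 92.24170 = 115.27377

€115.27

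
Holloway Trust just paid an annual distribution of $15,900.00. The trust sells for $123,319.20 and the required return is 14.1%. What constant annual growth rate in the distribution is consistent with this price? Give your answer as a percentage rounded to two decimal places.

P = D₀(1+g)/(r−g) ⇒ P(r−g) = D₀(1+g) ⇒ g(P+D₀) = P·r − D₀
g = (P·r − D₀)/(P + D₀) = ($123,319.20×0.141 − $15,900.00) / ($123,319.20 + $15,900.00) = 0.010688

1.07%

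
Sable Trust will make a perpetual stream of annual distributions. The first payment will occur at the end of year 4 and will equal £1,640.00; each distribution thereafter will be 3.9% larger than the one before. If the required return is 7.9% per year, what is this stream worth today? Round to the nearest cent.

£32637.70

Value at end of year 3: C₁ / (r − g) = £1,640.00 / (0.079 − 0.039) = £41,000.0000
Discount to today: PV = £41,000.0000 / (1 + 0.079)^3 = £41,000.0000 / 1.256216 = £32,637.70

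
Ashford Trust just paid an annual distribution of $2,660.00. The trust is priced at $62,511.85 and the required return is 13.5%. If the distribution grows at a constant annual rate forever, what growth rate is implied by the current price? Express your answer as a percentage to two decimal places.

P = D₀(1+g)/(r−g) ⇒ P(r−g) = D₀(1+g) ⇒ g(P+D₀) = P·r − D₀
g = (P·r − D₀)/(P + D₀) = ($62,511.85×0.135 − $2,660.00) / ($62,511.85 + $2,660.00) = 0.088675

8.87%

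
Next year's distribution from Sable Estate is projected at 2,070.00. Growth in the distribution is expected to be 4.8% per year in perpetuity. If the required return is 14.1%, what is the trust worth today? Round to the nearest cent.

22258.06

Growing perpetuity: P = D₁ / (r − g) = 2,070.0000 / (0.141 − 0.048) = 22,258.06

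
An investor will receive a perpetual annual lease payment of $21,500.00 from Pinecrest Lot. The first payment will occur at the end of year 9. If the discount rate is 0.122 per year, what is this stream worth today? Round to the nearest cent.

Value at end of year 8: C / r = $21,500.00 / 0.122 = $176,229.5082
Discount to today: PV = $176,229.5082 / (1 + 0.122)^8 = $176,229.5082 / 2.511556 = $70,167.46

$70167.46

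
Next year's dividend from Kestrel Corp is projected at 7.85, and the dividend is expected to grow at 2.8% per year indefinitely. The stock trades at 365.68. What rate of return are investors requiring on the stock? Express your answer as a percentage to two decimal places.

P = D₁/(r − g) ⇒ r = D₁/P + g = 7.8500/365.68 + 0.028 = 0.021467 + 0.028 = 0.049467

4.95%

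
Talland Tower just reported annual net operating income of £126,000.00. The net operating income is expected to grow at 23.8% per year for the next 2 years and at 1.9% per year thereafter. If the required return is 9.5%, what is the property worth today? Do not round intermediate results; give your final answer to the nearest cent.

D_1 = 155988.00000
D_2 = 193113.14400
Terminal value at year 2: TV = D_2×(1+g_2)/(r−g_2) = 196782.29374/0.076 = 2589240.70705
P_0 = D_1/(1+r)^1 + D_2/(1+r)^2 + TV/(1+r)^2
    = 142454.79452 + 161058.48002 + 2159455.14652 = 2462968.42105

£2462968.42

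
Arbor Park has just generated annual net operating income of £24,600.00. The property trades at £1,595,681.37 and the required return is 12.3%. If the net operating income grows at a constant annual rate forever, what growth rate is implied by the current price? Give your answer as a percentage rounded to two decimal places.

10.59%

P = D₀(1+g)/(r−g) ⇒ P(r−g) = D₀(1+g) ⇒ g(P+D₀) = P·r − D₀
g = (P·r − D₀)/(P + D₀) = (£1,595,681.37×0.123 − £24,600.00) / (£1,595,681.37 + £24,600.00) = 0.105950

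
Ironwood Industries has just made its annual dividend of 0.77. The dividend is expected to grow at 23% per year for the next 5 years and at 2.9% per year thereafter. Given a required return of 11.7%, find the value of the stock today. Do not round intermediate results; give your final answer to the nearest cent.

19.77

D_1 = 0.94710
D_2 = 1.16493
D_3 = 1.43287
D_4 = 1.76243
D_5 = 2.16779
Terminal value at year 5: TV = D_5×(1+g_2)/(r−g_2) = 2.23065/0.088 = 25.34831
P_0 = D_1/(1+r)^1 + D_2/(1+r)^2 + D_3/(1+r)^3 + D_4/(1+r)^4 + D_5/(1+r)^5 + TV/(1+r)^5
    = 0.84790 + 0.93367 + 1.02813 + 1.13214 + 1.24667 + 14.57750 = 19.76600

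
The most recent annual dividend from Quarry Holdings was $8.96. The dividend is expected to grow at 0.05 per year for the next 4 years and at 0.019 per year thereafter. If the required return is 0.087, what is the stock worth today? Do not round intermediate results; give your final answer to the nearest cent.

$149.79

D_1 = 9.40800
D_2 = 9.87840
D_3 = 10.37232
D_4 = 10.89094
Terminal value at year 4: TV = D_4×(1+g_2)/(r−g_2) = 11.09786/0.068 = 163.20388
P_0 = D_1/(1+r)^1 + D_2/(1+r)^2 + D_3/(1+r)^3 + D_4/(1+r)^4 + TV/(1+r)^4
    = 8.65501 + 8.36041 + 8.07583 + 7.80094 + 116.89941 = 149.79160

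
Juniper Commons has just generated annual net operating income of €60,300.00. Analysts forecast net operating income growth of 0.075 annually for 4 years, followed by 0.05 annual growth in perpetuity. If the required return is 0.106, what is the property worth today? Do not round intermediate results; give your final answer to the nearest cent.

D_1 = 64822.50000
D_2 = 69684.18750
D_3 = 74910.50156
D_4 = 80528.78918
Terminal value at year 4: TV = D_4×(1+g_2)/(r−g_2) = 84555.22864/0.056 = 1509914.79712
P_0 = D_1/(1+r)^1 + D_2/(1+r)^2 + D_3/(1+r)^3 + D_4/(1+r)^4 + TV/(1+r)^4
    = 58609.85533 + 56967.08362 + 55370.35705 + 53818.38501 + 1009094.71899 = 1233860.40000

€1233860.40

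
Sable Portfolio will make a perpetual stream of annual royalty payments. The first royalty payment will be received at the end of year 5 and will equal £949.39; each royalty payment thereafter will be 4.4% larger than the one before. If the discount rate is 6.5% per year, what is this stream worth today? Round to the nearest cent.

£35142.04

Value at end of year 4: C₁ / (r − g) = £949.39 / (0.065 − 0.044) = £45,209.0476
Discount to today: PV = £45,209.0476 / (1 + 0.065)^4 = £45,209.0476 / 1.286466 = £35,142.04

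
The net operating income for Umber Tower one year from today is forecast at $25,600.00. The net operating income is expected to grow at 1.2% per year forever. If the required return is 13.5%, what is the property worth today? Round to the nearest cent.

Growing perpetuity: P = D₁ / (r − g) = $25,600.0000 / (0.135 − 0.012) = $208,130.08

$208130.08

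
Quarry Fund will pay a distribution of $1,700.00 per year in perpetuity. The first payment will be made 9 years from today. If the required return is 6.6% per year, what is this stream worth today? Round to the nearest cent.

$15447.11

Value at end of year 8: C / r = $1,700.00 / 0.066 = $25,757.5758
Discount to today: PV = $25,757.5758 / (1 + 0.066)^8 = $25,757.5758 / 1.667468 = $15,447.11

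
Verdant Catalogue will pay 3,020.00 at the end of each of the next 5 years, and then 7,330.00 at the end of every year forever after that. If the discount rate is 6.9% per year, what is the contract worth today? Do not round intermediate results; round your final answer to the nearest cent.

88512.62

PV of 5-year annuity: 3,020.00 × [1 − (1+0.069)^−5] / 0.069 = 12415.82171
Perpetuity value at year 5: 7,330.00 / 0.069 = 106231.88406
PV of perpetuity: 106231.88406 / (1+0.069)^5 = 76096.79361
Total PV = 12415.82171 + 76096.79361 = 88512.61532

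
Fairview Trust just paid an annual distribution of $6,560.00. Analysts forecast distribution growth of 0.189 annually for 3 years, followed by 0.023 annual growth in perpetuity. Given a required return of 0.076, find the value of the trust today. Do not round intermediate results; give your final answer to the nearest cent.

D_1 = 7799.84000
D_2 = 9274.00976
D_3 = 11026.79760
Terminal value at year 3: TV = D_3×(1+g_2)/(r−g_2) = 11280.41395/0.053 = 212837.99905
P_0 = D_1/(1+r)^1 + D_2/(1+r)^2 + D_3/(1+r)^3 + TV/(1+r)^3
    = 7248.92193 + 8010.19347 + 8851.41268 + 170848.96546 = 194959.49354

$194959.49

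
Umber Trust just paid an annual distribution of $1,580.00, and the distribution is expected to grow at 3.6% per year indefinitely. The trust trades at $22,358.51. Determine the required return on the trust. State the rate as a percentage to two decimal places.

D₁ = $1,580.00 × 1.036 = $1,636.8800
P = D₁/(r − g) ⇒ r = D₁/P + g = $1,636.8800/$22,358.51 + 0.036 = 0.073211 + 0.036 = 0.109211

10.92%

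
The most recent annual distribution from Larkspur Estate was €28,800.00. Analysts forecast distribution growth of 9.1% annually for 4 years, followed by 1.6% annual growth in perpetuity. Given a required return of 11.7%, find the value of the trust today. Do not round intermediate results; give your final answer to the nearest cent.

€372314.74

D_1 = 31420.80000
D_2 = 34280.09280
D_3 = 37399.58124
D_4 = 40802.94314
Terminal value at year 4: TV = D_4×(1+g_2)/(r−g_2) = 41455.79023/0.101 = 410453.36860
P_0 = D_1/(1+r)^1 + D_2/(1+r)^2 + D_3/(1+r)^3 + D_4/(1+r)^4 + TV/(1+r)^4
    = 28129.63295 + 27474.86978 + 26835.34730 + 26210.71074 + 263664.17935 = 372314.74011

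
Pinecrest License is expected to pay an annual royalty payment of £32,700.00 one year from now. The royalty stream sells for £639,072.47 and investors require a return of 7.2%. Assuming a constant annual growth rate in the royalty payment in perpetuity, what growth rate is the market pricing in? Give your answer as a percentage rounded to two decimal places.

2.08%

P = D₁/(r−g) ⇒ g = r − D₁/P = 0.072 − £32,700.00/£639,072.47 = 0.020832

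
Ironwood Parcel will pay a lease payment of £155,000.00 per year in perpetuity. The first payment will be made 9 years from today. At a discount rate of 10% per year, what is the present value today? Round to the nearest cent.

Value at end of year 8: C / r = £155,000.00 / 0.1 = £1,550,000.0000
Discount to today: PV = £1,550,000.0000 / (1 + 0.1)^8 = £1,550,000.0000 / 2.143589 = £723,086.44

£723086.44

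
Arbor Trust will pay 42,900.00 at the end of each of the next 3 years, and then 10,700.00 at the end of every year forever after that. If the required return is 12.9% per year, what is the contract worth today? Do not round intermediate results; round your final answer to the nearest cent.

159104.13

PV of 3-year annuity: 42,900.00 × [1 − (1+0.129)^−3] / 0.129 = 101465.68996
Perpetuity value at year 3: 10,700.00 / 0.129 = 82945.73643
PV of perpetuity: 82945.73643 / (1+0.129)^3 = 57638.44313
Total PV = 101465.68996 + 57638.44313 = 159104.13310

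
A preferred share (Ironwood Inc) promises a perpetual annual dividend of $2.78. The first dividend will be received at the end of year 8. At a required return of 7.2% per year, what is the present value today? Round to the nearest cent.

Value at end of year 7: C / r = $2.78 / 0.072 = $38.6111
Discount to today: PV = $38.6111 / (1 + 0.072)^7 = $38.6111 / 1.626910 = $23.73

$23.73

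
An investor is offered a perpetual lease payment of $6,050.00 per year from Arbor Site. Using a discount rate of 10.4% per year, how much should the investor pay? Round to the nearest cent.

Level perpetuity: PV = C / r = $6,050.00 / 0.104 = $58,173.08

$58173.08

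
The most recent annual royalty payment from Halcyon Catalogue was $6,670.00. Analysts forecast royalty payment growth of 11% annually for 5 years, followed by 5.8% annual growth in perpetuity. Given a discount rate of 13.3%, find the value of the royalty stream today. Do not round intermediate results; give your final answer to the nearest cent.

$116294.21

D_1 = 7403.70000
D_2 = 8218.10700
D_3 = 9122.09877
D_4 = 10125.52963
D_5 = 11239.33789
Terminal value at year 5: TV = D_5×(1+g_2)/(r−g_2) = 11891.21949/0.075 = 158549.59323
P_0 = D_1/(1+r)^1 + D_2/(1+r)^2 + D_3/(1+r)^3 + D_4/(1+r)^4 + D_5/(1+r)^5 + TV/(1+r)^5
    = 6534.59841 + 6401.94549 + 6271.98543 + 6144.66357 + 6019.92636 + 84921.09449 = 116294.21374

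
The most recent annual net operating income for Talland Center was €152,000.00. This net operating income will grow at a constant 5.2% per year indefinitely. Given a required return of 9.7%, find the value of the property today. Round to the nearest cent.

€3553422.22

D₁ = D₀ × (1 + g) = €152,000.00 × 1.052 = €159,904.0000
Growing perpetuity: P = D₁ / (r − g) = €159,904.0000 / (0.097 − 0.052) = €3,553,422.22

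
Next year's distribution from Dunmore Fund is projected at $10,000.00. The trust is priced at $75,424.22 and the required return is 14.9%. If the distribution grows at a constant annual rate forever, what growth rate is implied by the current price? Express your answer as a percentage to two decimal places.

1.64%

P = D₁/(r−g) ⇒ g = r − D₁/P = 0.149 − $10,000.00/$75,424.22 = 0.016417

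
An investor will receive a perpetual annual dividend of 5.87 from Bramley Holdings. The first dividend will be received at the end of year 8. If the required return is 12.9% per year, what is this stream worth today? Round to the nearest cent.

Value at end of year 7: C / r = 5.87 / 0.129 = 45.5039
Discount to today: PV = 45.5039 / (1 + 0.129)^7 = 45.5039 / 2.338070 = 19.46

19.46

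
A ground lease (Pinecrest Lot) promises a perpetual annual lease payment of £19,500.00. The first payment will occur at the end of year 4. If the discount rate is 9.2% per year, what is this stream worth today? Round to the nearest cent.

£162771.69

Value at end of year 3: C / r = £19,500.00 / 0.092 = £211,956.5217
Discount to today: PV = £211,956.5217 / (1 + 0.092)^3 = £211,956.5217 / 1.302171 = £162,771.69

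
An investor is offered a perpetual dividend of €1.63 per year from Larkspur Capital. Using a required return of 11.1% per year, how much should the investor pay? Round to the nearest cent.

Level perpetuity: PV = C / r = €1.63 / 0.111 = €14.68

€14.68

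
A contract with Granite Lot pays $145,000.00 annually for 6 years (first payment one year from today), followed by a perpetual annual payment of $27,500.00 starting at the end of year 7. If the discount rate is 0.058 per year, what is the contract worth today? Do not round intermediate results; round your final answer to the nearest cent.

PV of 6-year annuity: $145,000.00 × [1 − (1+0.058)^−6] / 0.058 = 717514.51314
Perpetuity value at year 6: $27,500.00 / 0.058 = 474137.93103
PV of perpetuity: 474137.93103 / (1+0.058)^6 = 338057.59233
Total PV = 717514.51314 + 338057.59233 = 1055572.10548

$1055572.11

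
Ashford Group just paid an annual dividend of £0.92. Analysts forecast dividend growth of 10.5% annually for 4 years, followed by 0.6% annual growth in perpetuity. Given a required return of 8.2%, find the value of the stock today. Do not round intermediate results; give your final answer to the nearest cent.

D_1 = 1.01660
D_2 = 1.12334
D_3 = 1.24129
D_4 = 1.37163
Terminal value at year 4: TV = D_4×(1+g_2)/(r−g_2) = 1.37986/0.076 = 18.15605
P_0 = D_1/(1+r)^1 + D_2/(1+r)^2 + D_3/(1+r)^3 + D_4/(1+r)^4 + TV/(1+r)^4
    = 0.93956 + 0.95953 + 0.97993 + 1.00076 + 13.24684 = 17.12661

£17.13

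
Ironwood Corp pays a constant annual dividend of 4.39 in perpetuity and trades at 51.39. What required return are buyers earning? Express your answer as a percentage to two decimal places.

P = C/r ⇒ r = C/P = 4.39/51.39 = 0.085425

8.54%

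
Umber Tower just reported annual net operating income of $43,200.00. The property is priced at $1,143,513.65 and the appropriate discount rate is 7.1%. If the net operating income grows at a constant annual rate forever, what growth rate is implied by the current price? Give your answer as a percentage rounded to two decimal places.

P = D₀(1+g)/(r−g) ⇒ P(r−g) = D₀(1+g) ⇒ g(P+D₀) = P·r − D₀
g = (P·r − D₀)/(P + D₀) = ($1,143,513.65×0.071 − $43,200.00) / ($1,143,513.65 + $43,200.00) = 0.032012

3.20%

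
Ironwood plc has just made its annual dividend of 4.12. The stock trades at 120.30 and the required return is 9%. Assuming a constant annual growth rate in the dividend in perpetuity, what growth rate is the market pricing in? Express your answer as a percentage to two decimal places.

P = D₀(1+g)/(r−g) ⇒ P(r−g) = D₀(1+g) ⇒ g(P+D₀) = P·r − D₀
g = (P·r − D₀)/(P + D₀) = (120.30×0.09 − 4.12) / (120.30 + 4.12) = 0.053906

5.39%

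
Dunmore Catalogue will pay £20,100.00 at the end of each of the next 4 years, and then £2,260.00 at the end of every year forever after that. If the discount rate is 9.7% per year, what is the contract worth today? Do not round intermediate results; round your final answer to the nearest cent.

£80218.58

PV of 4-year annuity: £20,100.00 × [1 − (1+0.097)^−4] / 0.097 = 64130.27417
Perpetuity value at year 4: £2,260.00 / 0.097 = 23298.96907
PV of perpetuity: 23298.96907 / (1+0.097)^4 = 16088.30143
Total PV = 64130.27417 + 16088.30143 = 80218.57560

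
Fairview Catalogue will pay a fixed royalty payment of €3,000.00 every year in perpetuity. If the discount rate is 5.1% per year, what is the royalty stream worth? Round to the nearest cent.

€58823.53

Level perpetuity: PV = C / r = €3,000.00 / 0.051 = €58,823.53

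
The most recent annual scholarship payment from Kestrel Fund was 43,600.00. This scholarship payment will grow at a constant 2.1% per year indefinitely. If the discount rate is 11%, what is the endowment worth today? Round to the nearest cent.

500175.28

D₁ = D₀ × (1 + g) = 43,600.00 × 1.021 = 44,515.6000
Growing perpetuity: P = D₁ / (r − g) = 44,515.6000 / (0.11 − 0.021) = 500,175.28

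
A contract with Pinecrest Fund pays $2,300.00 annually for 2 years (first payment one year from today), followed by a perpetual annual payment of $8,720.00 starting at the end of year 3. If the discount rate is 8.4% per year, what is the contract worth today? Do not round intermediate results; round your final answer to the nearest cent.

PV of 2-year annuity: $2,300.00 × [1 − (1+0.084)^−2] / 0.084 = 4079.12474
Perpetuity value at year 2: $8,720.00 / 0.084 = 103809.52381
PV of perpetuity: 103809.52381 / (1+0.084)^2 = 88344.32045
Total PV = 4079.12474 + 88344.32045 = 92423.44519

$92423.45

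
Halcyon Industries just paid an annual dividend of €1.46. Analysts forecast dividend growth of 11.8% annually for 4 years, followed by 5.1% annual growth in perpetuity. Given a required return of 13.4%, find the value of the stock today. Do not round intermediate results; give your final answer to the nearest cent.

D_1 = 1.63228
D_2 = 1.82489
D_3 = 2.04023
D_4 = 2.28097
Terminal value at year 4: TV = D_4×(1+g_2)/(r−g_2) = 2.39730/0.083 = 28.88316
P_0 = D_1/(1+r)^1 + D_2/(1+r)^2 + D_3/(1+r)^3 + D_4/(1+r)^4 + TV/(1+r)^4
    = 1.43940 + 1.41909 + 1.39907 + 1.37933 + 17.46596 = 23.10285

€23.10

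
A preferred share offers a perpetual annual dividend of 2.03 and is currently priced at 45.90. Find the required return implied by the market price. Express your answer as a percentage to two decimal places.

4.42%

P = C/r ⇒ r = C/P = 2.03/45.90 = 0.044227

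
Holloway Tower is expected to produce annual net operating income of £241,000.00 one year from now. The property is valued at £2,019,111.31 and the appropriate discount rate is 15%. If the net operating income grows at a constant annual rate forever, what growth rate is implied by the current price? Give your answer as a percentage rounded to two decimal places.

3.06%

P = D₁/(r−g) ⇒ g = r − D₁/P = 0.15 − £241,000.00/£2,019,111.31 = 0.030641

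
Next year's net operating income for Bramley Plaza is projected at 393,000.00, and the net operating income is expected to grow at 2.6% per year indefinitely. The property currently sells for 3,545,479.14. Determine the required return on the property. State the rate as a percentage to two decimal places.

P = D₁/(r − g) ⇒ r = D₁/P + g = 393,000.0000/3,545,479.14 + 0.026 = 0.110845 + 0.026 = 0.136845

13.68%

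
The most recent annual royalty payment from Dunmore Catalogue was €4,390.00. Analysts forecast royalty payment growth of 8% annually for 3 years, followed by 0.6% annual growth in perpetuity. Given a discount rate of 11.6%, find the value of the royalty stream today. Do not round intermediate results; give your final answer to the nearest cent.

D_1 = 4741.20000
D_2 = 5120.49600
D_3 = 5530.13568
Terminal value at year 3: TV = D_3×(1+g_2)/(r−g_2) = 5563.31649/0.11 = 50575.60449
P_0 = D_1/(1+r)^1 + D_2/(1+r)^2 + D_3/(1+r)^3 + TV/(1+r)^3
    = 4248.38710 + 4111.34235 + 3978.71840 + 36387.18832 = 48725.63617

€48725.64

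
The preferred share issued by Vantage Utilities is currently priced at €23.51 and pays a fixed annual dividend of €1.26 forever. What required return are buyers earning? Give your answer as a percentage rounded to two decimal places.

5.36%

P = C/r ⇒ r = C/P = €1.26/€23.51 = 0.053594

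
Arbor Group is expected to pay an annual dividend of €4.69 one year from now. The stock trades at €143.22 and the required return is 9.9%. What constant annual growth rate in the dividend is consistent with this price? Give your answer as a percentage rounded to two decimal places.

P = D₁/(r−g) ⇒ g = r − D₁/P = 0.099 − €4.69/€143.22 = 0.066253

6.63%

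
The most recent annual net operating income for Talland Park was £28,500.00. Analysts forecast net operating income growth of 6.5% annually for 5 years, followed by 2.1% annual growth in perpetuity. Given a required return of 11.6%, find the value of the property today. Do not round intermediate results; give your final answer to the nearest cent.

£366537.17

D_1 = 30352.50000
D_2 = 32325.41250
D_3 = 34426.56431
D_4 = 36664.29099
D_5 = 39047.46991
Terminal value at year 5: TV = D_5×(1+g_2)/(r−g_2) = 39867.46678/0.095 = 419657.54500
P_0 = D_1/(1+r)^1 + D_2/(1+r)^2 + D_3/(1+r)^3 + D_4/(1+r)^4 + D_5/(1+r)^5 + TV/(1+r)^5
    = 27197.58065 + 25954.68045 + 24768.57947 + 23636.68202 + 22556.51106 + 242423.13471 = 366537.16835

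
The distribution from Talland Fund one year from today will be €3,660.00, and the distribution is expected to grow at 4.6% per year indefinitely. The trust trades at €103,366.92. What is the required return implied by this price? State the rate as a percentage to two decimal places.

P = D₁/(r − g) ⇒ r = D₁/P + g = €3,660.0000/€103,366.92 + 0.046 = 0.035408 + 0.046 = 0.081408

8.14%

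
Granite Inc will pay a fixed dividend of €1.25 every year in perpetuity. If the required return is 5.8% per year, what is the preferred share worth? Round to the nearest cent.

Level perpetuity: PV = C / r = €1.25 / 0.058 = €21.55

€21.55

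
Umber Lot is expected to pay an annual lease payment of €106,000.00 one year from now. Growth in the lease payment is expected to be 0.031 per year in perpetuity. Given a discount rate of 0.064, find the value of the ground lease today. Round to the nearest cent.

Growing perpetuity: P = D₁ / (r − g) = €106,000.0000 / (0.064 − 0.031) = €3,212,121.21

€3212121.21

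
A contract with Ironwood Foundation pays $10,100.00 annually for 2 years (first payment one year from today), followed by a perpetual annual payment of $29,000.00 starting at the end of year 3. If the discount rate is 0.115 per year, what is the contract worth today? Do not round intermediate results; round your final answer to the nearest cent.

PV of 2-year annuity: $10,100.00 × [1 − (1+0.115)^−2] / 0.115 = 17182.32822
Perpetuity value at year 2: $29,000.00 / 0.115 = 252173.91304
PV of perpetuity: 252173.91304 / (1+0.115)^2 = 202838.51519
Total PV = 17182.32822 + 202838.51519 = 220020.84341

$220020.84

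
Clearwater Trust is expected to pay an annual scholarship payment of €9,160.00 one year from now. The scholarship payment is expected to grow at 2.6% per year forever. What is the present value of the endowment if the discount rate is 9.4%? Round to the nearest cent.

Growing perpetuity: P = D₁ / (r − g) = €9,160.0000 / (0.094 − 0.026) = €134,705.88

€134705.88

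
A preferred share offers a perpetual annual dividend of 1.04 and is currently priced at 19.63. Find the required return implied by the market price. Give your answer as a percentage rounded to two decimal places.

5.30%

P = C/r ⇒ r = C/P = 1.04/19.63 = 0.052980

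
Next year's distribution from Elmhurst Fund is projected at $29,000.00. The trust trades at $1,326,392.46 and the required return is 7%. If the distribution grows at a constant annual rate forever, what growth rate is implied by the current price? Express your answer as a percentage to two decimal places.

P = D₁/(r−g) ⇒ g = r − D₁/P = 0.07 − $29,000.00/$1,326,392.46 = 0.048136

4.81%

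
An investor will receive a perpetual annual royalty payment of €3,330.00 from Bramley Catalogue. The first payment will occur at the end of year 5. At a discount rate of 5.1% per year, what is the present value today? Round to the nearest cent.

€53513.48

Value at end of year 4: C / r = €3,330.00 / 0.051 = €65,294.1176
Discount to today: PV = €65,294.1176 / (1 + 0.051)^4 = €65,294.1176 / 1.220143 = €53,513.48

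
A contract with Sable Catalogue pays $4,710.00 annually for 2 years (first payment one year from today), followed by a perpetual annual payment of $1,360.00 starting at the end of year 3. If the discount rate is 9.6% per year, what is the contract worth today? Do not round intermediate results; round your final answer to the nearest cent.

$20012.08

PV of 2-year annuity: $4,710.00 × [1 − (1+0.096)^−2] / 0.096 = 8218.47195
Perpetuity value at year 2: $1,360.00 / 0.096 = 14166.66667
PV of perpetuity: 14166.66667 / (1+0.096)^2 = 11793.60470
Total PV = 8218.47195 + 11793.60470 = 20012.07665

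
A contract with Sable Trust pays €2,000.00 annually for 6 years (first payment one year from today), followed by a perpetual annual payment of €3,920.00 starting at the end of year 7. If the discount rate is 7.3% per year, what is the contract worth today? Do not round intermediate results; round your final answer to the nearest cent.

PV of 6-year annuity: €2,000.00 × [1 − (1+0.073)^−6] / 0.073 = 9445.42710
Perpetuity value at year 6: €3,920.00 / 0.073 = 53698.63014
PV of perpetuity: 53698.63014 / (1+0.073)^6 = 35185.59302
Total PV = 9445.42710 + 35185.59302 = 44631.02012

€44631.02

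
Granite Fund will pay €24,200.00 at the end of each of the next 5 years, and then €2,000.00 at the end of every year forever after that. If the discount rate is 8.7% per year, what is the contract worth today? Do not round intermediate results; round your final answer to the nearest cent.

PV of 5-year annuity: €24,200.00 × [1 − (1+0.087)^−5] / 0.087 = 94866.85874
Perpetuity value at year 5: €2,000.00 / 0.087 = 22988.50575
PV of perpetuity: 22988.50575 / (1+0.087)^5 = 15148.26949
Total PV = 94866.85874 + 15148.26949 = 110015.12823

€110015.13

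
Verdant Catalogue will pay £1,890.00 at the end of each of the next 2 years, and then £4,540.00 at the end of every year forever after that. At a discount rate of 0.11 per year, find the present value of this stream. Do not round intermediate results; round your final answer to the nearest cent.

PV of 2-year annuity: £1,890.00 × [1 − (1+0.11)^−2] / 0.11 = 3236.66910
Perpetuity value at year 2: £4,540.00 / 0.11 = 41272.72727
PV of perpetuity: 41272.72727 / (1+0.11)^2 = 33497.87134
Total PV = 3236.66910 + 33497.87134 = 36734.54044

£36734.54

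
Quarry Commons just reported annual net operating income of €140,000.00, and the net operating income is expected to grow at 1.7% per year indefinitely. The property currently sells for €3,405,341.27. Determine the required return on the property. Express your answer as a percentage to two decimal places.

D₁ = €140,000.00 × 1.017 = €142,380.0000
P = D₁/(r − g) ⇒ r = D₁/P + g = €142,380.0000/€3,405,341.27 + 0.017 = 0.041811 + 0.017 = 0.058811

5.88%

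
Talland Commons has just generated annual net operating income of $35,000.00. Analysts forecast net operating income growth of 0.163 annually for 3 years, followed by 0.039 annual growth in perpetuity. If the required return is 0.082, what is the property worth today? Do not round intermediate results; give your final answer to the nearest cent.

D_1 = 40705.00000
D_2 = 47339.91500
D_3 = 55056.32115
Terminal value at year 3: TV = D_3×(1+g_2)/(r−g_2) = 57203.51767/0.043 = 1330314.36441
P_0 = D_1/(1+r)^1 + D_2/(1+r)^2 + D_3/(1+r)^3 + TV/(1+r)^3
    = 37620.14787 + 40436.44360 + 43463.57108 + 1050201.17100 = 1171721.33356

$1171721.33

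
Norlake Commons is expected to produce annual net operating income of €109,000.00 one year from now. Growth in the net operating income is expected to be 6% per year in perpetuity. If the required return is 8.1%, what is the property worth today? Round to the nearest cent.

€5190476.19

Growing perpetuity: P = D₁ / (r − g) = €109,000.0000 / (0.081 − 0.06) = €5,190,476.19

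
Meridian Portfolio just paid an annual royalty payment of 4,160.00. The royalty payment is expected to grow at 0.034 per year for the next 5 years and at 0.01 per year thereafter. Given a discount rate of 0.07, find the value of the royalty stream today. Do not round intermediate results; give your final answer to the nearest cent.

D_1 = 4301.44000
D_2 = 4447.68896
D_3 = 4598.91038
D_4 = 4755.27334
D_5 = 4916.95263
Terminal value at year 5: TV = D_5×(1+g_2)/(r−g_2) = 4966.12216/0.06 = 82768.70263
P_0 = D_1/(1+r)^1 + D_2/(1+r)^2 + D_3/(1+r)^3 + D_4/(1+r)^4 + D_5/(1+r)^5 + TV/(1+r)^5
    = 4020.03738 + 3884.78379 + 3754.08078 + 3627.77526 + 3505.71927 + 59012.94107 = 77805.33755

77805.34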